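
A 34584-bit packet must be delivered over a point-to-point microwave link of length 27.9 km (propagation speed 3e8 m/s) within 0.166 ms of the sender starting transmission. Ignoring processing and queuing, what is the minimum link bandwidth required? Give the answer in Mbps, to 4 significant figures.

473.8 Mbps

Propagation delay = 27900 / 300000000 = 0.093 ms.
Transmission budget = 0.166 − 0.093 = 0.073 ms.
R ≥ L / t_tx = 34584 bits / 7.3e-05 s = 473.8 Mbps.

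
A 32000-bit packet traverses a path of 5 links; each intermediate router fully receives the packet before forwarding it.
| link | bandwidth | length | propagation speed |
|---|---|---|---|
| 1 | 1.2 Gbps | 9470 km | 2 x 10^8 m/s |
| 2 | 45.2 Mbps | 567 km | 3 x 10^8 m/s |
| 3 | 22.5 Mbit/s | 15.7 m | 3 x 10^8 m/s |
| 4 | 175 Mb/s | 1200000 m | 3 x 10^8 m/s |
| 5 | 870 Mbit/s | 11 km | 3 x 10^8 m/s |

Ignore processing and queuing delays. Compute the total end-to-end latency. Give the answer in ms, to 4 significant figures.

55.65 ms

Transmission delays (L/R per hop): 0.0266667, 0.707965, 1.42222, 0.182857, 0.0367816 ms; sum = 2.37649 ms.
Propagation delays (d/s per hop): 47.35, 1.89, 5.23333e-05, 4, 0.0366667 ms; sum = 53.2767 ms.
End-to-end = 55.65 ms.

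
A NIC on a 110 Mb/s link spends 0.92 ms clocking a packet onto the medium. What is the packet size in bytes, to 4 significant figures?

L = R × t_tx = 110000000 b/s × 0.00092 s = 101200 bits.
In bytes: 101200 / 8 = 12650 bytes.

12650 bytes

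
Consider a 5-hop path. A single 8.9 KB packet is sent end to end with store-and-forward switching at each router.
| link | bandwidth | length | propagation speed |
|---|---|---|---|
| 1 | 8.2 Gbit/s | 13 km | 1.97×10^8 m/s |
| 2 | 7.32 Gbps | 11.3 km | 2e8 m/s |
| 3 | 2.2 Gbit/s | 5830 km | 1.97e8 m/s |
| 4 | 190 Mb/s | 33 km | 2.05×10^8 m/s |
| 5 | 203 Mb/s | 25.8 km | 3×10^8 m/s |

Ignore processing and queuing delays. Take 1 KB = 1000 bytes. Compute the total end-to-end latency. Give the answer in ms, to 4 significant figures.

30.74 ms

L = 71200 bits.
Transmission delays (L/R per hop): 0.00868293, 0.00972678, 0.0323636, 0.374737, 0.350739 ms; sum = 0.776249 ms.
Propagation delays (d/s per hop): 0.0659898, 0.0565, 29.5939, 0.160976, 0.086 ms; sum = 29.9634 ms.
End-to-end = 30.74 ms.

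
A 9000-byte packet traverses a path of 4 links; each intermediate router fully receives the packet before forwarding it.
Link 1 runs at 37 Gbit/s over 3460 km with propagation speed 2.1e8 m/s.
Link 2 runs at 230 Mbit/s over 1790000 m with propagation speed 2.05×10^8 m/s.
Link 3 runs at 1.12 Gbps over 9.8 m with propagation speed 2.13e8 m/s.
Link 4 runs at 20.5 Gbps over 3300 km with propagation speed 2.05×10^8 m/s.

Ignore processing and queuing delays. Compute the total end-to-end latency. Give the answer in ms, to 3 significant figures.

L = 9000 × 8 = 72000 bits.
Transmission delays (L/R per hop): 0.00194595, 0.313043, 0.0642857, 0.0035122 ms; sum = 0.382787 ms.
Propagation delays (d/s per hop): 16.4762, 8.73171, 4.60094e-05, 16.0976 ms; sum = 41.3055 ms.
End-to-end = 41.7 ms.

41.7 ms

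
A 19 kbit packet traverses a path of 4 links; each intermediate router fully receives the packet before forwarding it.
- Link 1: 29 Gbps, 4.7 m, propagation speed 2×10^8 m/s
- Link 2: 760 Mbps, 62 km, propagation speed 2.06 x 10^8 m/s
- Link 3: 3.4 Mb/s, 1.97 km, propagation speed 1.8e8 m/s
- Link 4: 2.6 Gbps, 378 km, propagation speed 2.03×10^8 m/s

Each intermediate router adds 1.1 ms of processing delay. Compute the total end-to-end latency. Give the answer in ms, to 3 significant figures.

11.1 ms

L = 19000 bits.
Transmission delays (L/R per hop): 0.000655172, 0.025, 5.58824, 0.00730769 ms; sum = 5.6212 ms.
Propagation delays (d/s per hop): 2.35e-05, 0.300971, 0.0109444, 1.86207 ms; sum = 2.17401 ms.
Processing at 3 router(s): 3 × 1.1 ms = 3.3 ms.
End-to-end = 11.1 ms.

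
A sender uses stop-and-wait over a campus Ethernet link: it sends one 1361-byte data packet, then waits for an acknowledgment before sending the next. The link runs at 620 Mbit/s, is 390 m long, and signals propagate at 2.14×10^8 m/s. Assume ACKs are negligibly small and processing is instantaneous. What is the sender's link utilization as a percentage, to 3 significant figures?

82.8 %

t_tx = L/R = 10888/620000000 = 1.75613e-05 s.
t_prop = 390/214000000 = 1.82243e-06 s; RTT = 3.64486e-06 s.
Cycle = t_tx + RTT = 2.12062e-05 s.
Utilization = t_tx / cycle = 1.75613e-05/2.12062e-05 = 82.8 %.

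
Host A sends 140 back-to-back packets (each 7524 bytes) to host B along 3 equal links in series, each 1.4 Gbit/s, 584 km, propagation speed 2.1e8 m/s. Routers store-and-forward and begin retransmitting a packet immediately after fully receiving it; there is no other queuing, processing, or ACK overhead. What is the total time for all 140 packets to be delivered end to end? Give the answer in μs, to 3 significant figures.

Per-hop transmission t_tx = L/R = 60192/1400000000 = 42.9943 μs.
Per-hop propagation t_prop = 584000/210000000 = 2780.95 μs.
Pipeline fill: first packet needs 3·t_tx to clear all hops; remaining 139 packets each add one t_tx.
Total = (3+140-1)·t_tx + 3·t_prop = 142·42.9943 + 3·2780.95 = 14400 μs.

14400 μs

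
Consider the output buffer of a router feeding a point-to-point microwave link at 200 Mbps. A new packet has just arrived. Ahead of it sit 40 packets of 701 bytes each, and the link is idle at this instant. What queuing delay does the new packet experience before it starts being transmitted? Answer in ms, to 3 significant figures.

Each queued packet: L/R = 5608/200000000 = 0.02804 ms.
40 queued → 1.1216 ms.
Queuing delay = 1.12 ms.

1.12 ms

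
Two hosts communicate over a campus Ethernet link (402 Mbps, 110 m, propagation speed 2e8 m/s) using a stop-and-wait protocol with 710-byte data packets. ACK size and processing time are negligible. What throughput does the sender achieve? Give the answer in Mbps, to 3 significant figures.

t_tx = L/R = 5680/402000000 = 1.41294e-05 s.
t_prop = 110/200000000 = 5.5e-07 s; RTT = 1.1e-06 s.
Cycle = t_tx + RTT = 1.52294e-05 s.
Throughput = L / cycle = 5680 / 1.52294e-05 = 373 Mbps.

373 Mbps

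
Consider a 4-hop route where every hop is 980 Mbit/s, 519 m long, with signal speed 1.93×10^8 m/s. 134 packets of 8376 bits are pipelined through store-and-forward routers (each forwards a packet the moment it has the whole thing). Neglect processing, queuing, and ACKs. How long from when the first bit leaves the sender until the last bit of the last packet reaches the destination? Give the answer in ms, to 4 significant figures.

1.182 ms

Per-hop transmission t_tx = L/R = 8376/980000000 = 0.00854694 ms.
Per-hop propagation t_prop = 519/193000000 = 0.00268912 ms.
Pipeline fill: first packet needs 4·t_tx to clear all hops; remaining 133 packets each add one t_tx.
Total = (4+134-1)·t_tx + 4·t_prop = 137·0.00854694 + 4·0.00268912 = 1.182 ms.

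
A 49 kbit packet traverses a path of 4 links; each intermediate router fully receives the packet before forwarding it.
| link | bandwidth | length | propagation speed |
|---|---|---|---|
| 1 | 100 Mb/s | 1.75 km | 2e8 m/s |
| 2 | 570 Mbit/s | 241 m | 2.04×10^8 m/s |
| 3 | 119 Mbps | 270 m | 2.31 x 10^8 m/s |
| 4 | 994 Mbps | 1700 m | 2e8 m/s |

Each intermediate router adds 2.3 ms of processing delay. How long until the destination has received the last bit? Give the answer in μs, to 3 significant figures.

7960 μs

L = 49000 bits.
Transmission delays (L/R per hop): 490, 85.9649, 411.765, 49.2958 μs; sum = 1037.03 μs.
Propagation delays (d/s per hop): 8.75, 1.18137, 1.16883, 8.5 μs; sum = 19.6002 μs.
Processing at 3 router(s): 3 × 2.3 ms = 6900 μs.
End-to-end = 7960 μs.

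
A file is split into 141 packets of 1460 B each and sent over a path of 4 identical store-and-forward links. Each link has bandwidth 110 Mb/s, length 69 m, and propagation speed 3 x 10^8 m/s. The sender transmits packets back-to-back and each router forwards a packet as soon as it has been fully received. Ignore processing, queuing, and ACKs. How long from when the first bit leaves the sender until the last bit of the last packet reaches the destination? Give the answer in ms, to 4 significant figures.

15.29 ms

Per-hop transmission t_tx = L/R = 11680/110000000 = 0.106182 ms.
Per-hop propagation t_prop = 69/300000000 = 0.00023 ms.
Pipeline fill: first packet needs 4·t_tx to clear all hops; remaining 140 packets each add one t_tx.
Total = (4+141-1)·t_tx + 4·t_prop = 144·0.106182 + 4·0.00023 = 15.29 ms.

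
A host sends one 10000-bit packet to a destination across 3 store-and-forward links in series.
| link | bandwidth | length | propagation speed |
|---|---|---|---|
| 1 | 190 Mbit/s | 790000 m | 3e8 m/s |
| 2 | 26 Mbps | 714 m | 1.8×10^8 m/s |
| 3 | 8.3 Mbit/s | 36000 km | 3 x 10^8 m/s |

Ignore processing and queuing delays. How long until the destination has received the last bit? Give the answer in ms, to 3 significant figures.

124 ms

Transmission delays (L/R per hop): 0.0526316, 0.384615, 1.20482 ms; sum = 1.64207 ms.
Propagation delays (d/s per hop): 2.63333, 0.00396667, 120 ms; sum = 122.637 ms.
End-to-end = 124 ms.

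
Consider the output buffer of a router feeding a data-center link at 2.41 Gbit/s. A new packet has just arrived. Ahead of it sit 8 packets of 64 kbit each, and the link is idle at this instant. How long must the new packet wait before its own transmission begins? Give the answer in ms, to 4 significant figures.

Each queued packet: L/R = 64000/2410000000 = 0.026556 ms.
8 queued → 0.212448 ms.
Queuing delay = 0.2124 ms.

0.2124 ms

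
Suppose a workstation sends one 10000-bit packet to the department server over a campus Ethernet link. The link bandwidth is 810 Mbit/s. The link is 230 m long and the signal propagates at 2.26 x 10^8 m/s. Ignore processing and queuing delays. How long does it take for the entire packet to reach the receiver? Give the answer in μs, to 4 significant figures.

Transmission delay = L/R = 10000 / 810000000 = 12.3457 μs.
Propagation delay = d/s = 230 m / 2.26e+08 m/s = 1.0177 μs.
Total = 13.36 μs.

13.36 μs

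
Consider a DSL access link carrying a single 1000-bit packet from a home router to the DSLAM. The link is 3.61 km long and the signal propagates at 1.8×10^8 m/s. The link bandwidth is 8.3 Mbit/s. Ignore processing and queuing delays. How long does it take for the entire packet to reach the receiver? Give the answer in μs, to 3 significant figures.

141 μs

Transmission delay = L/R = 1000 / 8.3e+06 = 120.482 μs.
Propagation delay = d/s = 3610 m / 180000000 m/s = 20.0556 μs.
Total = 141 μs.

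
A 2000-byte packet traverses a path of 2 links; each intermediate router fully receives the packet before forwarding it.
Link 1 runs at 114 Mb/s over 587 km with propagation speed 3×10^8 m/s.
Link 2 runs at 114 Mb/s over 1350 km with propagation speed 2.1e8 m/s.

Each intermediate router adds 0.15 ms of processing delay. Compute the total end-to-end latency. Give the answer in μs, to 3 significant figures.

L = 2000 × 8 = 16000 bits.
Transmission delay per hop = L/R = 16000/114000000 = 140.351 μs; 2 hops → 280.702 μs.
Propagation delays (d/s per hop): 1956.67, 6428.57 μs; sum = 8385.24 μs.
Processing at 1 router(s): 1 × 0.15 ms = 150 μs.
End-to-end = 8820 μs.

8820 μs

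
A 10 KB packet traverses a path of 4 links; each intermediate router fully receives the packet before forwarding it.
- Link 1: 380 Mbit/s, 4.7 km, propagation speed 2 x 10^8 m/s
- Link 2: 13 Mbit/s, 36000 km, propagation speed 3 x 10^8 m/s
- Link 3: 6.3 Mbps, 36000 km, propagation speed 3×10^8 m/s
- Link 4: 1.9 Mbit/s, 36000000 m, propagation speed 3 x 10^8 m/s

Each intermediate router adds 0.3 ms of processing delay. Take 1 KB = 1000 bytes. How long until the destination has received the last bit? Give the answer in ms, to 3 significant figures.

422 ms

L = 80000 bits.
Transmission delays (L/R per hop): 0.210526, 6.15385, 12.6984, 42.1053 ms; sum = 61.168 ms.
Propagation delays (d/s per hop): 0.0235, 120, 120, 120 ms; sum = 360.024 ms.
Processing at 3 router(s): 3 × 0.3 ms = 0.9 ms.
End-to-end = 422 ms.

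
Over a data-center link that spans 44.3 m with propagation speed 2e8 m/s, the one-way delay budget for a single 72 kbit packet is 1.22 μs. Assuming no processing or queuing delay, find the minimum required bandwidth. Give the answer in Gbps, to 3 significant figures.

Propagation delay = 44.3 / 200000000 = 0.2215 μs.
Transmission budget = 1.22 − 0.2215 = 0.9985 μs.
R ≥ L / t_tx = 72000 bits / 9.985e-07 s = 72.1 Gbps.

72.1 Gbps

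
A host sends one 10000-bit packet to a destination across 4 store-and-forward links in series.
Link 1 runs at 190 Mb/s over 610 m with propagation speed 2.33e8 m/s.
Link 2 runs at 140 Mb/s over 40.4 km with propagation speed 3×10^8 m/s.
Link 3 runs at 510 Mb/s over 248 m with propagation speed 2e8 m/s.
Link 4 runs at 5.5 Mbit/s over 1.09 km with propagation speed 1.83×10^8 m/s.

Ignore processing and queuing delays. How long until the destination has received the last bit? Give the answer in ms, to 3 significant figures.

2.11 ms

Transmission delays (L/R per hop): 0.0526316, 0.0714286, 0.0196078, 1.81818 ms; sum = 1.96185 ms.
Propagation delays (d/s per hop): 0.00261803, 0.134667, 0.00124, 0.00595628 ms; sum = 0.144481 ms.
End-to-end = 2.11 ms.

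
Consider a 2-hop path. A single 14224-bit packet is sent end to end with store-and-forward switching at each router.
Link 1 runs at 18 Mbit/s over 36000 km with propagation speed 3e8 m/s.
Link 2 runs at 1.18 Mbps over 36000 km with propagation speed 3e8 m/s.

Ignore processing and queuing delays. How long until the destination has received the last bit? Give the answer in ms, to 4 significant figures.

252.8 ms

Transmission delays (L/R per hop): 0.790222, 12.0542 ms; sum = 12.8445 ms.
Propagation delays (d/s per hop): 120, 120 ms; sum = 240 ms.
End-to-end = 252.8 ms.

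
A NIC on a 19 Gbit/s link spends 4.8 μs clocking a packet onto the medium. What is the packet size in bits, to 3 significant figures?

91200 bits

L = R × t_tx = 19000000000 b/s × 4.8e-06 s = 91200 bits.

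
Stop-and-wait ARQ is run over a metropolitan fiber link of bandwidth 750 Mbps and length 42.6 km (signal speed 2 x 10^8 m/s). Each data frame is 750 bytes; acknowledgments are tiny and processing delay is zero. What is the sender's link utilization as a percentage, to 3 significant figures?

1.84 %

t_tx = L/R = 6000/750000000 = 8e-06 s.
t_prop = 42600/200000000 = 0.000213 s; RTT = 0.000426 s.
Cycle = t_tx + RTT = 0.000434 s.
Utilization = t_tx / cycle = 8e-06/0.000434 = 1.84 %.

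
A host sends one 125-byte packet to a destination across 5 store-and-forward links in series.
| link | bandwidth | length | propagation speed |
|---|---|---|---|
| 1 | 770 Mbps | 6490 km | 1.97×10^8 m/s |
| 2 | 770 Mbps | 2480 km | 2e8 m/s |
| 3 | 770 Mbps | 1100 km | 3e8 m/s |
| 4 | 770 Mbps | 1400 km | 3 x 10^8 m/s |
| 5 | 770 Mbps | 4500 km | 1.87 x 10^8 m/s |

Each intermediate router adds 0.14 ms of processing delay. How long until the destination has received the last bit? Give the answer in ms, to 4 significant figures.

78.31 ms

L = 125 × 8 = 1000 bits.
Transmission delay per hop = L/R = 1000/770000000 = 0.0012987 ms; 5 hops → 0.00649351 ms.
Propagation delays (d/s per hop): 32.9442, 12.4, 3.66667, 4.66667, 24.0642 ms; sum = 77.7417 ms.
Processing at 4 router(s): 4 × 0.14 ms = 0.56 ms.
End-to-end = 78.31 ms.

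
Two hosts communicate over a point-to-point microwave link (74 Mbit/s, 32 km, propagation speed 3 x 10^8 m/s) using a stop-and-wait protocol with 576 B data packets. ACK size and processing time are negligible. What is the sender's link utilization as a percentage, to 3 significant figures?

22.6 %

t_tx = L/R = 4608/74000000 = 6.22703e-05 s.
t_prop = 32000/300000000 = 0.000106667 s; RTT = 0.000213333 s.
Cycle = t_tx + RTT = 0.000275604 s.
Utilization = t_tx / cycle = 6.22703e-05/0.000275604 = 22.6 %.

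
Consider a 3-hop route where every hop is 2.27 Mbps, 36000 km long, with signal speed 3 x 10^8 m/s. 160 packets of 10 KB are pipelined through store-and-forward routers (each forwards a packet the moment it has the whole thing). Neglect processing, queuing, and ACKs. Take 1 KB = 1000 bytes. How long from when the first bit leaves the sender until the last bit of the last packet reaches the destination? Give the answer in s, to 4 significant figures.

Per-hop transmission t_tx = L/R = 80000/2270000 = 0.0352423 s.
Per-hop propagation t_prop = 36000000/300000000 = 0.12 s.
Pipeline fill: first packet needs 3·t_tx to clear all hops; remaining 159 packets each add one t_tx.
Total = (3+160-1)·t_tx + 3·t_prop = 162·0.0352423 + 3·0.12 = 6.069 s.

6.069 s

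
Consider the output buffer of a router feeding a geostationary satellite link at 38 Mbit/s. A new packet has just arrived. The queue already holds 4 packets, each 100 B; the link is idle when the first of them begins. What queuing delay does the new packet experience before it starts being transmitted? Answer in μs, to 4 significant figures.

Each queued packet: L/R = 800/38000000 = 21.0526 μs.
4 queued → 84.2105 μs.
Queuing delay = 84.21 μs.

84.21 μs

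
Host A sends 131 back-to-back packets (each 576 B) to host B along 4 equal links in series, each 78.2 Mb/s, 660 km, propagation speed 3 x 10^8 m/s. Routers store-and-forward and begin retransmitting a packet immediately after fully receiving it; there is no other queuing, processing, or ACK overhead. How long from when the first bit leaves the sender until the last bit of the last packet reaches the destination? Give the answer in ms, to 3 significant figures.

Per-hop transmission t_tx = L/R = 4608/78200000 = 0.0589258 ms.
Per-hop propagation t_prop = 660000/300000000 = 2.2 ms.
Pipeline fill: first packet needs 4·t_tx to clear all hops; remaining 130 packets each add one t_tx.
Total = (4+131-1)·t_tx + 4·t_prop = 134·0.0589258 + 4·2.2 = 16.7 ms.

16.7 ms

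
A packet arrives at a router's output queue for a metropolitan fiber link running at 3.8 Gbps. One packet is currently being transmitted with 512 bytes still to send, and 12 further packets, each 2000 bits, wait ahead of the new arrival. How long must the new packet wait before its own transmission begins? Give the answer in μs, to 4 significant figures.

7.394 μs

Each queued packet: L/R = 2000/3800000000 = 0.526316 μs.
12 queued → 6.31579 μs.
Plus remaining 4096 bits of current packet: 1.07789 μs.
Queuing delay = 7.394 μs.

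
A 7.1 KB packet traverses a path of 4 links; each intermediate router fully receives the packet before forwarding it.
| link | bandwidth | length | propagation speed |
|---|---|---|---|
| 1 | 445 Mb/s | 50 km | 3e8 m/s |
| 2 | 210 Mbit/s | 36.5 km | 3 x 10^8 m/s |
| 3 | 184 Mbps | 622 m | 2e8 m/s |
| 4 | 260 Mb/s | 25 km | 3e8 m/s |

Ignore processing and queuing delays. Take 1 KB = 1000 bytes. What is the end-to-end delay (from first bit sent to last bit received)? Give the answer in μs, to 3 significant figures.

L = 56800 bits.
Transmission delays (L/R per hop): 127.64, 270.476, 308.696, 218.462 μs; sum = 925.274 μs.
Propagation delays (d/s per hop): 166.667, 121.667, 3.11, 83.3333 μs; sum = 374.777 μs.
End-to-end = 1300 μs.

1300 μs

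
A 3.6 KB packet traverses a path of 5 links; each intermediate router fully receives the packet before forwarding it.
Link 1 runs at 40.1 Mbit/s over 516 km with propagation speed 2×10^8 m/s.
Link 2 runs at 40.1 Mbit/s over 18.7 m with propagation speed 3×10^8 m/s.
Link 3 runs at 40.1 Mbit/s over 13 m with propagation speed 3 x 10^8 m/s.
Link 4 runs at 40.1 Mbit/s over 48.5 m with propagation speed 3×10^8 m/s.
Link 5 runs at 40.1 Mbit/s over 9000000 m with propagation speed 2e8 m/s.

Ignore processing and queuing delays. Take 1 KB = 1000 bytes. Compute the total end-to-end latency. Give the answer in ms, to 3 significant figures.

51.2 ms

L = 28800 bits.
Transmission delay per hop = L/R = 28800/40100000 = 0.718204 ms; 5 hops → 3.59102 ms.
Propagation delays (d/s per hop): 2.58, 6.23333e-05, 4.33333e-05, 0.000161667, 45 ms; sum = 47.5803 ms.
End-to-end = 51.2 ms.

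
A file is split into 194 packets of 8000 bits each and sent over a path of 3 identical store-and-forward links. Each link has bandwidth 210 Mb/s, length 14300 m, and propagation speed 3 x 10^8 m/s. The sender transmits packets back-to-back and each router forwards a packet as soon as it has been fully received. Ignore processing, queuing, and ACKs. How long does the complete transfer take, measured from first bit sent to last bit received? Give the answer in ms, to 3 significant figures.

7.61 ms

Per-hop transmission t_tx = L/R = 8000/210000000 = 0.0380952 ms.
Per-hop propagation t_prop = 14300/300000000 = 0.0476667 ms.
Pipeline fill: first packet needs 3·t_tx to clear all hops; remaining 193 packets each add one t_tx.
Total = (3+194-1)·t_tx + 3·t_prop = 196·0.0380952 + 3·0.0476667 = 7.61 ms.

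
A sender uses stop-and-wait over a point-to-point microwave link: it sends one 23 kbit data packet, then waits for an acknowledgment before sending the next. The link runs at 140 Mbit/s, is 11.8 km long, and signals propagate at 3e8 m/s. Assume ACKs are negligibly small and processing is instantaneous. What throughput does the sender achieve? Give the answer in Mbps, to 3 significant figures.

t_tx = L/R = 23000/140000000 = 0.000164286 s.
t_prop = 11800/300000000 = 3.93333e-05 s; RTT = 7.86667e-05 s.
Cycle = t_tx + RTT = 0.000242952 s.
Throughput = L / cycle = 23000 / 0.000242952 = 94.7 Mbps.

94.7 Mbps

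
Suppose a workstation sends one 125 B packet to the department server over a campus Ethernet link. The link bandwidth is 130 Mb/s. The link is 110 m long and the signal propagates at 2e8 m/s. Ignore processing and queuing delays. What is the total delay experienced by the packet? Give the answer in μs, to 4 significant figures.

L = 125 × 8 = 1000 bits.
Transmission delay = L/R = 1000 / 130000000 = 7.69231 μs.
Propagation delay = d/s = 110 m / 200000000 m/s = 0.55 μs.
Total = 8.242 μs.

8.242 μs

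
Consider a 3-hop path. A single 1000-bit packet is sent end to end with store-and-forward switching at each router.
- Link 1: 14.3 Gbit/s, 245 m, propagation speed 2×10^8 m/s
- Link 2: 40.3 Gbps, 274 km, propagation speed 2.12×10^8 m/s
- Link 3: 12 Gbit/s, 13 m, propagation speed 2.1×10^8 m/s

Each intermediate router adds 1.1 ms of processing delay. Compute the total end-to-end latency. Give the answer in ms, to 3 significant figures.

3.49 ms

Transmission delays (L/R per hop): 6.99301e-05, 2.48139e-05, 8.33333e-05 ms; sum = 0.000178077 ms.
Propagation delays (d/s per hop): 0.001225, 1.29245, 6.19048e-05 ms; sum = 1.29374 ms.
Processing at 2 router(s): 2 × 1.1 ms = 2.2 ms.
End-to-end = 3.49 ms.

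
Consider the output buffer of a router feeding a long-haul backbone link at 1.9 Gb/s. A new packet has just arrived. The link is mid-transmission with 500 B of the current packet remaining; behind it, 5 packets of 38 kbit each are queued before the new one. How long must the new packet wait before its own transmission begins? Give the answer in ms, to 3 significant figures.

Each queued packet: L/R = 38000/1900000000 = 0.02 ms.
5 queued → 0.1 ms.
Plus remaining 4000 bits of current packet: 0.00210526 ms.
Queuing delay = 0.102 ms.

0.102 ms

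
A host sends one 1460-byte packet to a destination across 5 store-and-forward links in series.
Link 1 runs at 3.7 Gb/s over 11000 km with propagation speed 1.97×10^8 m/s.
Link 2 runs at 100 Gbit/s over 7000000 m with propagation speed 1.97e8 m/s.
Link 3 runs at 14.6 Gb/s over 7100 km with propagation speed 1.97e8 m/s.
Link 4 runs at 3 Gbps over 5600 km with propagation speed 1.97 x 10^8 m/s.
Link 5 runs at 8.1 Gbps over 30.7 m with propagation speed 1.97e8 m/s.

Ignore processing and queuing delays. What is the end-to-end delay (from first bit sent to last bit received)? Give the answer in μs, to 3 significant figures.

L = 1460 × 8 = 11680 bits.
Transmission delays (L/R per hop): 3.15676, 0.1168, 0.8, 3.89333, 1.44198 μs; sum = 9.40887 μs.
Propagation delays (d/s per hop): 55837.6, 35533, 36040.6, 28426.4, 0.155838 μs; sum = 155838 μs.
End-to-end = 156000 μs.

156000 μs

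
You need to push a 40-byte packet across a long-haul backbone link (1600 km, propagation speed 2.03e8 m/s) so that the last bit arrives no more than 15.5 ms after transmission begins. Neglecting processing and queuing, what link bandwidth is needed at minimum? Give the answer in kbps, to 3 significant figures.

L = 320 bits.
Propagation delay = 1600000 / 2.03e+08 = 7.88177 ms.
Transmission budget = 15.5 − 7.88177 = 7.61823 ms.
R ≥ L / t_tx = 320 bits / 0.00761823 s = 42.0 kbps.

42.0 kbps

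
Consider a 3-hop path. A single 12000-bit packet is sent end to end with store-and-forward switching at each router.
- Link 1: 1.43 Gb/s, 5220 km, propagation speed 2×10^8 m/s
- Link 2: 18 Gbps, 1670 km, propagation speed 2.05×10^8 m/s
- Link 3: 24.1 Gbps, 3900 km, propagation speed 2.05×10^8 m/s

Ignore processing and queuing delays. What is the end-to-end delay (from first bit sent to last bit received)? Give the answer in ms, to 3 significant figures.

53.3 ms

Transmission delays (L/R per hop): 0.00839161, 0.000666667, 0.000497925 ms; sum = 0.0095562 ms.
Propagation delays (d/s per hop): 26.1, 8.14634, 19.0244 ms; sum = 53.2707 ms.
End-to-end = 53.3 ms.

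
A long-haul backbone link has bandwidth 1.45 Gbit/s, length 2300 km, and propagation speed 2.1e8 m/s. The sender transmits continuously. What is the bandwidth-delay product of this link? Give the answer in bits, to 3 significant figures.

15900000 bits

Propagation delay = 2300000 / 210000000 = 0.0109524 s.
BDP = R × t_prop = 1450000000 × 0.0109524 = 15881000 bits.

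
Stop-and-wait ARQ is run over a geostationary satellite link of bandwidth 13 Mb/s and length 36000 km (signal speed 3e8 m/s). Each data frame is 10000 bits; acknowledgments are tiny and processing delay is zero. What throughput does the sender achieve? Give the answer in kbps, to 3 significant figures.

t_tx = L/R = 10000/13000000 = 0.000769231 s.
t_prop = 36000000/300000000 = 0.12 s; RTT = 0.24 s.
Cycle = t_tx + RTT = 0.240769 s.
Throughput = L / cycle = 10000 / 0.240769 = 41.5 kbps.

41.5 kbps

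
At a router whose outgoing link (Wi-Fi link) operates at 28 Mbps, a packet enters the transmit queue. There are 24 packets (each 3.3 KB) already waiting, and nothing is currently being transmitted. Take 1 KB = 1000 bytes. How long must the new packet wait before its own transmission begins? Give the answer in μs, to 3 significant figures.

Each queued packet: L/R = 26400/28000000 = 942.857 μs.
24 queued → 22628.6 μs.
Queuing delay = 22600 μs.

22600 μs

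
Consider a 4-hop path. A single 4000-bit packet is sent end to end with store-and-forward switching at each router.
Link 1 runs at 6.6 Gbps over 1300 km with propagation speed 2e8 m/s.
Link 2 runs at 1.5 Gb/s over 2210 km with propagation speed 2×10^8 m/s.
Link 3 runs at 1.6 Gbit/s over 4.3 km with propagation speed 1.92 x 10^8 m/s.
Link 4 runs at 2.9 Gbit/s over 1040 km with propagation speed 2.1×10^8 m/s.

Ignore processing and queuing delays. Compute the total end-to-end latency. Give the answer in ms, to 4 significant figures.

22.53 ms

Transmission delays (L/R per hop): 0.000606061, 0.00266667, 0.0025, 0.00137931 ms; sum = 0.00715204 ms.
Propagation delays (d/s per hop): 6.5, 11.05, 0.0223958, 4.95238 ms; sum = 22.5248 ms.
End-to-end = 22.53 ms.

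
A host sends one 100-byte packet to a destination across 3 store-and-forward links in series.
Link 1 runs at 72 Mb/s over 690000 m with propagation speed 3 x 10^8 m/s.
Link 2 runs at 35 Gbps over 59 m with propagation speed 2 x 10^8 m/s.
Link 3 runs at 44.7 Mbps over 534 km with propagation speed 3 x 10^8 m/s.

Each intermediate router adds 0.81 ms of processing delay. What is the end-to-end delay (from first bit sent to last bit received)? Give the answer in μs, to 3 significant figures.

5730 μs

L = 100 × 8 = 800 bits.
Transmission delays (L/R per hop): 11.1111, 0.0228571, 17.8971 μs; sum = 29.0311 μs.
Propagation delays (d/s per hop): 2300, 0.295, 1780 μs; sum = 4080.3 μs.
Processing at 2 router(s): 2 × 0.81 ms = 1620 μs.
End-to-end = 5730 μs.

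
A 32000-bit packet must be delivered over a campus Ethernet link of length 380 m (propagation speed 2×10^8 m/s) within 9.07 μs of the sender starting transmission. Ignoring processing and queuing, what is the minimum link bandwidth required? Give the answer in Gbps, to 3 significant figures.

Propagation delay = 380 / 200000000 = 1.9 μs.
Transmission budget = 9.07 − 1.9 = 7.17 μs.
R ≥ L / t_tx = 32000 bits / 7.17e-06 s = 4.46 Gbps.

4.46 Gbps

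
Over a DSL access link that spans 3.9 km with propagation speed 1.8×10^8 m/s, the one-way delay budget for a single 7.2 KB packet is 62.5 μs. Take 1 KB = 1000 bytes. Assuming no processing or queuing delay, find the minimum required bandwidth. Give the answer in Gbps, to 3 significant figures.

L = 57600 bits.
Propagation delay = 3900 / 180000000 = 21.6667 μs.
Transmission budget = 62.5 − 21.6667 = 40.8333 μs.
R ≥ L / t_tx = 57600 bits / 4.08333e-05 s = 1.41 Gbps.

1.41 Gbps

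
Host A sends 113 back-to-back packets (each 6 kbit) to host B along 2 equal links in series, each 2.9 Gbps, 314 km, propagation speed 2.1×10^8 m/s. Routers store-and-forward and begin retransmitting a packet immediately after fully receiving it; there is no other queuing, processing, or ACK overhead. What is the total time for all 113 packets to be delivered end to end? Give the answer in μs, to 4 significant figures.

Per-hop transmission t_tx = L/R = 6000/2900000000 = 2.06897 μs.
Per-hop propagation t_prop = 314000/210000000 = 1495.24 μs.
Pipeline fill: first packet needs 2·t_tx to clear all hops; remaining 112 packets each add one t_tx.
Total = (2+113-1)·t_tx + 2·t_prop = 114·2.06897 + 2·1495.24 = 3226 μs.

3226 μs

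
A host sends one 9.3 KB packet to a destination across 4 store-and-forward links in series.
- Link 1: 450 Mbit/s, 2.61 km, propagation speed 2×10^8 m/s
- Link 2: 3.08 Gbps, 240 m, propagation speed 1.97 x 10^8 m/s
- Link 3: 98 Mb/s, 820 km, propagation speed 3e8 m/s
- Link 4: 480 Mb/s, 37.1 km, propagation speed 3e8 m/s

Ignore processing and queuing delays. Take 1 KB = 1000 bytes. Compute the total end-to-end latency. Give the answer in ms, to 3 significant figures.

L = 74400 bits.
Transmission delays (L/R per hop): 0.165333, 0.0241558, 0.759184, 0.155 ms; sum = 1.10367 ms.
Propagation delays (d/s per hop): 0.01305, 0.00121827, 2.73333, 0.123667 ms; sum = 2.87127 ms.
End-to-end = 3.97 ms.

3.97 ms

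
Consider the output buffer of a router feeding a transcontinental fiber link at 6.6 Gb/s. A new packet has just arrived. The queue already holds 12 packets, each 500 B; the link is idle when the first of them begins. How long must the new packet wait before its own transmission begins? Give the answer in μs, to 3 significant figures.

7.27 μs

Each queued packet: L/R = 4000/6600000000 = 0.606061 μs.
12 queued → 7.27273 μs.
Queuing delay = 7.27 μs.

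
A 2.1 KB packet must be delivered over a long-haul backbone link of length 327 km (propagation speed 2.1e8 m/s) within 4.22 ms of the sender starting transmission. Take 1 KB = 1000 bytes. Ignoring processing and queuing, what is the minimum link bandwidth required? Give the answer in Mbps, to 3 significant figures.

6.31 Mbps

L = 16800 bits.
Propagation delay = 327000 / 210000000 = 1.55714 ms.
Transmission budget = 4.22 − 1.55714 = 2.66286 ms.
R ≥ L / t_tx = 16800 bits / 0.00266286 s = 6.31 Mbps.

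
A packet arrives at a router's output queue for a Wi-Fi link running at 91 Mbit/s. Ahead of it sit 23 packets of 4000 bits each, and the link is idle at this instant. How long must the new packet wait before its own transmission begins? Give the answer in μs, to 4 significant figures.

1011 μs

Each queued packet: L/R = 4000/91000000 = 43.956 μs.
23 queued → 1010.99 μs.
Queuing delay = 1011 μs.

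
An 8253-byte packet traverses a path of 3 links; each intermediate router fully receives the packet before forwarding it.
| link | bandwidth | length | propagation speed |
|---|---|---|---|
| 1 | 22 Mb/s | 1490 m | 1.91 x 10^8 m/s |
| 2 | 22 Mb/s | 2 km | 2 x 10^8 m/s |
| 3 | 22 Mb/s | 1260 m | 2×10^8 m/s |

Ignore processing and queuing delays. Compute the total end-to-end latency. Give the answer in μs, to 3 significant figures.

9030 μs

L = 8253 × 8 = 66024 bits.
Transmission delay per hop = L/R = 66024/22000000 = 3001.09 μs; 3 hops → 9003.27 μs.
Propagation delays (d/s per hop): 7.80105, 10, 6.3 μs; sum = 24.101 μs.
End-to-end = 9030 μs.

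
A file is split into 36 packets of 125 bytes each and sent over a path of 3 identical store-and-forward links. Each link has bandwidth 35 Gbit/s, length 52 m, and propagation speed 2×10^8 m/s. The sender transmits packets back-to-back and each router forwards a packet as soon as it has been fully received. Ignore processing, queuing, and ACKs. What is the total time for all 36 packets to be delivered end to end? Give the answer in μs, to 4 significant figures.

Per-hop transmission t_tx = L/R = 1000/35000000000 = 0.0285714 μs.
Per-hop propagation t_prop = 52/200000000 = 0.26 μs.
Pipeline fill: first packet needs 3·t_tx to clear all hops; remaining 35 packets each add one t_tx.
Total = (3+36-1)·t_tx + 3·t_prop = 38·0.0285714 + 3·0.26 = 1.866 μs.

1.866 μs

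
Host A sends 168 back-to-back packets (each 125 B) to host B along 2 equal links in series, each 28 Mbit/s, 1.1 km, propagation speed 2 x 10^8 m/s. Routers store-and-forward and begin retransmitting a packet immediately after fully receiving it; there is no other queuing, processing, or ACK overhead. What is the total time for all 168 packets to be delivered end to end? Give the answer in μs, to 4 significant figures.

6047 μs

Per-hop transmission t_tx = L/R = 1000/28000000 = 35.7143 μs.
Per-hop propagation t_prop = 1100/200000000 = 5.5 μs.
Pipeline fill: first packet needs 2·t_tx to clear all hops; remaining 167 packets each add one t_tx.
Total = (2+168-1)·t_tx + 2·t_prop = 169·35.7143 + 2·5.5 = 6047 μs.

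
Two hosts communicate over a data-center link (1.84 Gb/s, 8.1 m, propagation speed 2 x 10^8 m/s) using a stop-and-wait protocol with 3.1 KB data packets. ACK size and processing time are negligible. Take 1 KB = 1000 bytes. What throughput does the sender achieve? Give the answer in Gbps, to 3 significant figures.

1.83 Gbps

t_tx = L/R = 24800/1840000000 = 1.34783e-05 s.
t_prop = 8.1/200000000 = 4.05e-08 s; RTT = 8.1e-08 s.
Cycle = t_tx + RTT = 1.35593e-05 s.
Throughput = L / cycle = 24800 / 1.35593e-05 = 1.83 Gbps.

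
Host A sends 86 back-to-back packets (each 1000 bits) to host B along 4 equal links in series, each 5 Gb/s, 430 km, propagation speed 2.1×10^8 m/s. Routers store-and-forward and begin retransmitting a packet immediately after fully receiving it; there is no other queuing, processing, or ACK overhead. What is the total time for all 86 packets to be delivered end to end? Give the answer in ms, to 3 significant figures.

Per-hop transmission t_tx = L/R = 1000/5000000000 = 0.0002 ms.
Per-hop propagation t_prop = 430000/210000000 = 2.04762 ms.
Pipeline fill: first packet needs 4·t_tx to clear all hops; remaining 85 packets each add one t_tx.
Total = (4+86-1)·t_tx + 4·t_prop = 89·0.0002 + 4·2.04762 = 8.21 ms.

8.21 ms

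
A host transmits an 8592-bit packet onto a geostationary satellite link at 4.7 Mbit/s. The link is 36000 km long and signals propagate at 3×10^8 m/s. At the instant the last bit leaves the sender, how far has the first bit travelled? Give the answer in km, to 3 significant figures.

548 km

t_tx = L/R = 8592/4700000 = 0.00182809 s.
Distance = s × t_tx = 300000000 × 0.00182809 = 548 km.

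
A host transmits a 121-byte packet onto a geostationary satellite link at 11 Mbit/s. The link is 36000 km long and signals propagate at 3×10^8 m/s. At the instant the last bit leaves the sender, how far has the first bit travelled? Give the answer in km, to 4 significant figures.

26.40 km

t_tx = L/R = 968/11000000 = 8.8e-05 s.
Distance = s × t_tx = 300000000 × 8.8e-05 = 26.40 km.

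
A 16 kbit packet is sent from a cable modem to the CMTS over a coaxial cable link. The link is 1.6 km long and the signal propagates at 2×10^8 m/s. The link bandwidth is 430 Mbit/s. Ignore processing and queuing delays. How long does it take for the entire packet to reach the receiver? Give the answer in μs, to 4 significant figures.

L = 16000 bits.
Transmission delay = L/R = 16000 / 430000000 = 37.2093 μs.
Propagation delay = d/s = 1600 m / 200000000 m/s = 8 μs.
Total = 45.21 μs.

45.21 μs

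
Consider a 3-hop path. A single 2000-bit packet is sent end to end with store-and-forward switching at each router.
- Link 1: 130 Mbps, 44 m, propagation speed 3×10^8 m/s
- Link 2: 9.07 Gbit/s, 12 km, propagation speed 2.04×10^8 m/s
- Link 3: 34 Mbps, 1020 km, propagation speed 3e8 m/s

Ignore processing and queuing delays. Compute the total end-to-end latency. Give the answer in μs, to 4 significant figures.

Transmission delays (L/R per hop): 15.3846, 0.220507, 58.8235 μs; sum = 74.4287 μs.
Propagation delays (d/s per hop): 0.146667, 58.8235, 3400 μs; sum = 3458.97 μs.
End-to-end = 3533 μs.

3533 μs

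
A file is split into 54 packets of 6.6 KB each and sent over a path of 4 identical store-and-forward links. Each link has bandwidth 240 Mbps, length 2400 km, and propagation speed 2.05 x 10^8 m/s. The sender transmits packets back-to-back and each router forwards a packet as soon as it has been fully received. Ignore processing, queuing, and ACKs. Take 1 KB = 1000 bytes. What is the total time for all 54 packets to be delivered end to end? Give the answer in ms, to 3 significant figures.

59.4 ms

Per-hop transmission t_tx = L/R = 52800/240000000 = 0.22 ms.
Per-hop propagation t_prop = 2400000/2.05e+08 = 11.7073 ms.
Pipeline fill: first packet needs 4·t_tx to clear all hops; remaining 53 packets each add one t_tx.
Total = (4+54-1)·t_tx + 4·t_prop = 57·0.22 + 4·11.7073 = 59.4 ms.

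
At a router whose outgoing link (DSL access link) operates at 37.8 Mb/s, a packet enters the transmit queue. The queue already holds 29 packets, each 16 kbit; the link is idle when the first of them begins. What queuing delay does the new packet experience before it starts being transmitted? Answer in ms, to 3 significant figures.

12.3 ms

Each queued packet: L/R = 16000/37800000 = 0.42328 ms.
29 queued → 12.2751 ms.
Queuing delay = 12.3 ms.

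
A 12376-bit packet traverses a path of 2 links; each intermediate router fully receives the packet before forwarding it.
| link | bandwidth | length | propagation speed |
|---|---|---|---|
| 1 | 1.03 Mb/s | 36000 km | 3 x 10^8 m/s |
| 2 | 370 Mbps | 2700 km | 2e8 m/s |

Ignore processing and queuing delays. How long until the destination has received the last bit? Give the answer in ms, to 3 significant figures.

Transmission delays (L/R per hop): 12.0155, 0.0334486 ms; sum = 12.049 ms.
Propagation delays (d/s per hop): 120, 13.5 ms; sum = 133.5 ms.
End-to-end = 146 ms.

146 ms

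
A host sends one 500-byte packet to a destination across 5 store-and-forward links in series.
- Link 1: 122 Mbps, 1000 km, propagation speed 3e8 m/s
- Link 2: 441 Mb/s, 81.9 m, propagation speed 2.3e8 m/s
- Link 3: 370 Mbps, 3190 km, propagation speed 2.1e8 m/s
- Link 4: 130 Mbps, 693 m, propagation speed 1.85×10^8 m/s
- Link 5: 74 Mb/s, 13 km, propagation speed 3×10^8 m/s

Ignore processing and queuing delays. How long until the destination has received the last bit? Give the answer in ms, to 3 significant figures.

L = 500 × 8 = 4000 bits.
Transmission delays (L/R per hop): 0.0327869, 0.00907029, 0.0108108, 0.0307692, 0.0540541 ms; sum = 0.137491 ms.
Propagation delays (d/s per hop): 3.33333, 0.000356087, 15.1905, 0.00374595, 0.0433333 ms; sum = 18.5712 ms.
End-to-end = 18.7 ms.

18.7 ms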